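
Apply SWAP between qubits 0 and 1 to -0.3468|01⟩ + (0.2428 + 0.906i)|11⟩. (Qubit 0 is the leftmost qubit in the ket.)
-0.3468|10⟩ + (0.2428 + 0.906i)|11⟩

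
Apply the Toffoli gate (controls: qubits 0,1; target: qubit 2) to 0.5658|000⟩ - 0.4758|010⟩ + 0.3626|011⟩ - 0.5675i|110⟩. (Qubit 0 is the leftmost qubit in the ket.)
0.5658|000⟩ - 0.4758|010⟩ + 0.3626|011⟩ - 0.5675i|111⟩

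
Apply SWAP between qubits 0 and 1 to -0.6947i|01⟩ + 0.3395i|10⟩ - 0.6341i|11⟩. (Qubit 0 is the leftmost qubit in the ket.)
0.3395i|01⟩ - 0.6947i|10⟩ - 0.6341i|11⟩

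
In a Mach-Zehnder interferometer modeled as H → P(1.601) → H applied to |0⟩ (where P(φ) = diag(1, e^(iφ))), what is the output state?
(0.4849 + 0.4998i)|0⟩ + (0.5151 - 0.4998i)|1⟩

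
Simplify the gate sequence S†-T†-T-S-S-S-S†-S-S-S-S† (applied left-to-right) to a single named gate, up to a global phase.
S†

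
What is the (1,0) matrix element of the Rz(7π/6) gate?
0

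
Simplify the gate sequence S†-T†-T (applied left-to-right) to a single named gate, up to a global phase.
S†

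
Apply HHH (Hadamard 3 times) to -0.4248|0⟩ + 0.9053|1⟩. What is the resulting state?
0.3398|0⟩ - 0.9405|1⟩

H² = I, so H^3 = H: a single Hadamard. With (a, b) = (-0.4248, 0.9053), H gives ((a + b)/√2, (a − b)/√2) = (0.3398, -0.9405).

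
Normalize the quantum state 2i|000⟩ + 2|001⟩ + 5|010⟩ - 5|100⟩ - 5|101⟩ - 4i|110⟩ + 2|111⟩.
0.1971i|000⟩ + 0.1971|001⟩ + 0.4927|010⟩ - 0.4927|100⟩ - 0.4927|101⟩ - 0.3941i|110⟩ + 0.1971|111⟩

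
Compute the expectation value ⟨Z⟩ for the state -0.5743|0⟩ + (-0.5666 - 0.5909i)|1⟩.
-0.3404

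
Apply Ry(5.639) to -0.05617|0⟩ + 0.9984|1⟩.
-0.2628|0⟩ - 0.9648|1⟩

Ry(5.639) = [[cos(θ/2), −sin(θ/2)], [sin(θ/2), cos(θ/2)]]; θ = 5.639, cos(θ/2) ≈ -0.948575, sin(θ/2) ≈ 0.316552.
With a = amp(|0⟩) = -0.05617 and b = amp(|1⟩) = 0.9984:
new amp(|0⟩) = (-0.948575)·a + (-0.316552)·b = -0.2628
new amp(|1⟩) = (0.316552)·a + (-0.948575)·b = -0.9648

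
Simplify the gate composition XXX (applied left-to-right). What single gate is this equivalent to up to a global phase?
X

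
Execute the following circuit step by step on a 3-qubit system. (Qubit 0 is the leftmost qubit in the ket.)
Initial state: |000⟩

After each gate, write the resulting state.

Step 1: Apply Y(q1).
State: i|010⟩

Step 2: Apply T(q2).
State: i|010⟩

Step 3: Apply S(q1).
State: -|010⟩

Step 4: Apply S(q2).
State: -|010⟩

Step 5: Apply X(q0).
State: -|110⟩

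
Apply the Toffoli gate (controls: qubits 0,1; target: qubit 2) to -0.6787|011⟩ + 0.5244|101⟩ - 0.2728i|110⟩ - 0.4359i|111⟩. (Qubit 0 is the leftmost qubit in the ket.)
-0.6787|011⟩ + 0.5244|101⟩ - 0.4359i|110⟩ - 0.2728i|111⟩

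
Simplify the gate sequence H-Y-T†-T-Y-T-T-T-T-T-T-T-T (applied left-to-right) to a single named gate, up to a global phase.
H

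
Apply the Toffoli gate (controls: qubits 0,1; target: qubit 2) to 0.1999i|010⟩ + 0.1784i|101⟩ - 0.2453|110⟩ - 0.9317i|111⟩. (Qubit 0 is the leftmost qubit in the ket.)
0.1999i|010⟩ + 0.1784i|101⟩ - 0.9317i|110⟩ - 0.2453|111⟩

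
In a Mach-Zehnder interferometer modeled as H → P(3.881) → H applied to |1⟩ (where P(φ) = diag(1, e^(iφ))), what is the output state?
(0.8694 + 0.3369i)|0⟩ + (0.1306 - 0.3369i)|1⟩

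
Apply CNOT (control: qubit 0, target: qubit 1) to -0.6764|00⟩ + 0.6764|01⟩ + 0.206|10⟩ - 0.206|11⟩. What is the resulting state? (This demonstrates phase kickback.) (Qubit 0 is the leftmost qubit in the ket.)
-0.6764|00⟩ + 0.6764|01⟩ - 0.206|10⟩ + 0.206|11⟩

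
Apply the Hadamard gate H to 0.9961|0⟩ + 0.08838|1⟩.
0.7668|0⟩ + 0.6419|1⟩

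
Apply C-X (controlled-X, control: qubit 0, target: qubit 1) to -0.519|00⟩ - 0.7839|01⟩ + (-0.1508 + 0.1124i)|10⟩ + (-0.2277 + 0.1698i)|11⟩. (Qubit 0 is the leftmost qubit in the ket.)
-0.519|00⟩ - 0.7839|01⟩ + (-0.2277 + 0.1698i)|10⟩ + (-0.1508 + 0.1124i)|11⟩

C-X leaves the control-|0⟩ kets |00⟩, |01⟩ unchanged and applies X to qubit 1 on the control-|1⟩ pair (|10⟩, |11⟩).
X = [[0, 1], [1, 0]].
With a = amp(|10⟩) = (-0.1508 + 0.1124i) and b = amp(|11⟩) = (-0.2277 + 0.1698i):
new amp(|10⟩) = (1)·b = (-0.2277 + 0.1698i)
new amp(|11⟩) = (1)·a = (-0.1508 + 0.1124i)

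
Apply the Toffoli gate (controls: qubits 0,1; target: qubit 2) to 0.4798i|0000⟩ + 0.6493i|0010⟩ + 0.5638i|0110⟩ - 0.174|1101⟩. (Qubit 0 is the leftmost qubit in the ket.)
0.4798i|0000⟩ + 0.6493i|0010⟩ + 0.5638i|0110⟩ - 0.174|1111⟩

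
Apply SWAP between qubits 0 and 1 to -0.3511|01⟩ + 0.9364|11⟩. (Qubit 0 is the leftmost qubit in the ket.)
-0.3511|10⟩ + 0.9364|11⟩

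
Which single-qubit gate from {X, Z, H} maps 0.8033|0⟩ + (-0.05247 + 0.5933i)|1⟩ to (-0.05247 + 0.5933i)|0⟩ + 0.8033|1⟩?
X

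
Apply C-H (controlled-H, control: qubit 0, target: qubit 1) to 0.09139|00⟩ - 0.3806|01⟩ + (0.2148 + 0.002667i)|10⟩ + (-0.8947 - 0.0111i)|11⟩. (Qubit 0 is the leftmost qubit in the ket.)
0.09139|00⟩ - 0.3806|01⟩ + (-0.4808 - 0.005963i)|10⟩ + (0.7845 + 0.009735i)|11⟩

C-H leaves the control-|0⟩ kets |00⟩, |01⟩ unchanged and applies H to qubit 1 on the control-|1⟩ pair (|10⟩, |11⟩).
H = [[1/√2, 1/√2], [1/√2, -1/√2]].
With a = amp(|10⟩) = (0.2148 + 0.002667i) and b = amp(|11⟩) = (-0.8947 - 0.0111i):
new amp(|10⟩) = (1/√2)·a + (1/√2)·b = (-0.4808 - 0.005963i)
new amp(|11⟩) = (1/√2)·a + (-1/√2)·b = (0.7845 + 0.009735i)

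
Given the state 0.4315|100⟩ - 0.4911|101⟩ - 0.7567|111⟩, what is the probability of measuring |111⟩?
0.5726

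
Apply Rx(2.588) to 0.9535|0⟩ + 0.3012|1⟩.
(0.2606 - 0.2897i)|0⟩ + (0.08231 - 0.9172i)|1⟩

Rx(2.588) = [[cos(θ/2), −i·sin(θ/2)], [−i·sin(θ/2), cos(θ/2)]]; θ = 2.588, cos(θ/2) ≈ 0.273275, sin(θ/2) ≈ 0.961936.
With a = amp(|0⟩) = 0.9535 and b = amp(|1⟩) = 0.3012:
new amp(|0⟩) = (0.273275)·a + (-0.961936i)·b = (0.2606 - 0.2897i)
new amp(|1⟩) = (-0.961936i)·a + (0.273275)·b = (0.08231 - 0.9172i)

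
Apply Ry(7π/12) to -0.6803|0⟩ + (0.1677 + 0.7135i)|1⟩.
(-0.5472 - 0.5661i)|0⟩ + (-0.4376 + 0.4344i)|1⟩

Ry(7π/12) = [[cos(θ/2), −sin(θ/2)], [sin(θ/2), cos(θ/2)]]; θ = 7π/12, cos(θ/2) ≈ 0.608761, sin(θ/2) ≈ 0.793353.
With a = amp(|0⟩) = -0.6803 and b = amp(|1⟩) = (0.1677 + 0.7135i):
new amp(|0⟩) = (0.608761)·a + (-0.793353)·b = (-0.5472 - 0.5661i)
new amp(|1⟩) = (0.793353)·a + (0.608761)·b = (-0.4376 + 0.4344i)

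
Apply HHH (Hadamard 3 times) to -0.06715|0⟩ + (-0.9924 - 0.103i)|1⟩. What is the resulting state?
(-0.7492 - 0.07283i)|0⟩ + (0.6543 + 0.07283i)|1⟩

H² = I, so H^3 = H: a single Hadamard. With (a, b) = (-0.06715, (-0.9924 - 0.103i)), H gives ((a + b)/√2, (a − b)/√2) = ((-0.7492 - 0.07283i), (0.6543 + 0.07283i)).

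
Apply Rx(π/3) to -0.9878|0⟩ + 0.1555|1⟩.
(-0.8555 - 0.07775i)|0⟩ + (0.1347 + 0.4939i)|1⟩

Rx(π/3) = [[cos(θ/2), −i·sin(θ/2)], [−i·sin(θ/2), cos(θ/2)]]; θ = π/3, cos(θ/2) ≈ 0.866025, sin(θ/2) ≈ 0.5.
With a = amp(|0⟩) = -0.9878 and b = amp(|1⟩) = 0.1555:
new amp(|0⟩) = (0.866025)·a + (-0.5i)·b = (-0.8555 - 0.07775i)
new amp(|1⟩) = (-0.5i)·a + (0.866025)·b = (0.1347 + 0.4939i)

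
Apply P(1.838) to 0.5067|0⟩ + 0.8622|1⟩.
0.5067|0⟩ + (-0.2277 + 0.8316i)|1⟩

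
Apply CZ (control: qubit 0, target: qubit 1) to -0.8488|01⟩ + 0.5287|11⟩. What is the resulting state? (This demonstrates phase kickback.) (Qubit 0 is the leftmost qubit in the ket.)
-0.8488|01⟩ - 0.5287|11⟩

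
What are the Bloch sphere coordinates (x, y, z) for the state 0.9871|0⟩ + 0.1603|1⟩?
(0.3165, 0, 0.9487)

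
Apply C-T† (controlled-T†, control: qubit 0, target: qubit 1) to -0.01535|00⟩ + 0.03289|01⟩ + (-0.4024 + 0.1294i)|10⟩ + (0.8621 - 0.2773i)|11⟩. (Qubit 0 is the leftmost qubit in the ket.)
-0.01535|00⟩ + 0.03289|01⟩ + (-0.4024 + 0.1294i)|10⟩ + (0.4135 - 0.8057i)|11⟩

C-T† leaves the control-|0⟩ kets |00⟩, |01⟩ unchanged and applies T† to qubit 1 on the control-|1⟩ pair (|10⟩, |11⟩).
T† = [[1, 0], [0, (1/√2 - (1/√2)i)]].
With a = amp(|10⟩) = (-0.4024 + 0.1294i) and b = amp(|11⟩) = (0.8621 - 0.2773i):
new amp(|10⟩) = (1)·a = (-0.4024 + 0.1294i)
new amp(|11⟩) = (1/√2 - (1/√2)i)·b = (0.4135 - 0.8057i)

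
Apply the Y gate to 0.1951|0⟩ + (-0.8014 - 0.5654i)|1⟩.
(-0.5654 + 0.8014i)|0⟩ + 0.1951i|1⟩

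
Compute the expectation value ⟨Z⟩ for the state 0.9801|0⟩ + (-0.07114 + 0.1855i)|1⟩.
0.9211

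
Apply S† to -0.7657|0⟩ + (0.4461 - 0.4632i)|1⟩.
-0.7657|0⟩ + (-0.4632 - 0.4461i)|1⟩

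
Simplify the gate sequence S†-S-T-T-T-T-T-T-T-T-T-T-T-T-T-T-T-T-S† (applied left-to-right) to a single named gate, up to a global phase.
S†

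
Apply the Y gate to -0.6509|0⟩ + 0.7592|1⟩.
-0.7592i|0⟩ - 0.6509i|1⟩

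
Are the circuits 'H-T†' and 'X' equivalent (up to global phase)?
No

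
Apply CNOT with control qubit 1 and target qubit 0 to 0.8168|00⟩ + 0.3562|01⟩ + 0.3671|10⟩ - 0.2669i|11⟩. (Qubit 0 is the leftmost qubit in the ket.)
0.8168|00⟩ - 0.2669i|01⟩ + 0.3671|10⟩ + 0.3562|11⟩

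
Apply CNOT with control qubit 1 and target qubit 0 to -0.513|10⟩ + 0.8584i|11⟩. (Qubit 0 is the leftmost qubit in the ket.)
0.8584i|01⟩ - 0.513|10⟩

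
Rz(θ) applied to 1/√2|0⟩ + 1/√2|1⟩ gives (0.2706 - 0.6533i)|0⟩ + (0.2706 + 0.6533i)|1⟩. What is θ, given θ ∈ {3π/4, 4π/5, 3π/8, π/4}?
3π/4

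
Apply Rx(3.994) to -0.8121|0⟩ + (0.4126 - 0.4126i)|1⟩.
(-0.03995 - 0.3757i)|0⟩ + (-0.1706 + 0.91i)|1⟩

Rx(3.994) = [[cos(θ/2), −i·sin(θ/2)], [−i·sin(θ/2), cos(θ/2)]]; θ = 3.994, cos(θ/2) ≈ -0.413417, sin(θ/2) ≈ 0.910542.
With a = amp(|0⟩) = -0.8121 and b = amp(|1⟩) = (0.4126 - 0.4126i):
new amp(|0⟩) = (-0.413417)·a + (-0.910542i)·b = (-0.03995 - 0.3757i)
new amp(|1⟩) = (-0.910542i)·a + (-0.413417)·b = (-0.1706 + 0.91i)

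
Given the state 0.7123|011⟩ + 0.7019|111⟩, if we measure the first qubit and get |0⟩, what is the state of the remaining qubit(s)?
|11⟩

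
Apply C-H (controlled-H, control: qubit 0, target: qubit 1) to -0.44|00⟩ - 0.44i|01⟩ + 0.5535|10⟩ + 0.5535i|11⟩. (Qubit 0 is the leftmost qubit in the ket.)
-0.44|00⟩ - 0.44i|01⟩ + (0.3914 + 0.3914i)|10⟩ + (0.3914 - 0.3914i)|11⟩

C-H leaves the control-|0⟩ kets |00⟩, |01⟩ unchanged and applies H to qubit 1 on the control-|1⟩ pair (|10⟩, |11⟩).
H = [[1/√2, 1/√2], [1/√2, -1/√2]].
With a = amp(|10⟩) = 0.5535 and b = amp(|11⟩) = 0.5535i:
new amp(|10⟩) = (1/√2)·a + (1/√2)·b = (0.3914 + 0.3914i)
new amp(|11⟩) = (1/√2)·a + (-1/√2)·b = (0.3914 - 0.3914i)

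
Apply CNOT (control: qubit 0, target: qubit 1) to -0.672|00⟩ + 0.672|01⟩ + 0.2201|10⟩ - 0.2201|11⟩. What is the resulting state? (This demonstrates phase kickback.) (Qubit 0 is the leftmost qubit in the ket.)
-0.672|00⟩ + 0.672|01⟩ - 0.2201|10⟩ + 0.2201|11⟩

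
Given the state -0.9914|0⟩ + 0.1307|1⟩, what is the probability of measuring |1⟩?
0.01708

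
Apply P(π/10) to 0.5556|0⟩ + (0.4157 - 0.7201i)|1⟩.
0.5556|0⟩ + (0.6179 - 0.5564i)|1⟩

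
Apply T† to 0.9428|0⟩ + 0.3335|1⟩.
0.9428|0⟩ + (0.2358 - 0.2358i)|1⟩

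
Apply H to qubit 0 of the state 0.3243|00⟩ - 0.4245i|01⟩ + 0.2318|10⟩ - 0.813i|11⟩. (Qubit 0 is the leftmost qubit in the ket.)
0.3932|00⟩ - 0.875i|01⟩ + 0.06541|10⟩ + 0.2747i|11⟩

H on qubit 0 mixes each pair of kets that differ only in qubit 0: amplitudes (a, b) of (|…0…⟩, |…1…⟩) become ((a + b)/√2, (a − b)/√2). Kets absent from the input have amplitude 0.
(|00⟩, |10⟩): (a, b) = (0.3243, 0.2318) → (0.3932, 0.06541)
(|01⟩, |11⟩): (a, b) = (-0.4245i, -0.813i) → (-0.875i, 0.2747i)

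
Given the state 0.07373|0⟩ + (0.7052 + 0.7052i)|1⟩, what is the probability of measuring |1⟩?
0.9946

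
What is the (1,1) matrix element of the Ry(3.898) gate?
-0.3693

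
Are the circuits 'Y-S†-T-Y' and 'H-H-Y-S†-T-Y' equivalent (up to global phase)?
Yes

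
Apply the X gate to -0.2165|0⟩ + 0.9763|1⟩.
0.9763|0⟩ - 0.2165|1⟩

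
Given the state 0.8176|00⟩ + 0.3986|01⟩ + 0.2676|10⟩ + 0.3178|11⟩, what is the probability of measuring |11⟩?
0.101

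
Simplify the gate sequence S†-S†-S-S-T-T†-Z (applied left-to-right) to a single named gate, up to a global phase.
Z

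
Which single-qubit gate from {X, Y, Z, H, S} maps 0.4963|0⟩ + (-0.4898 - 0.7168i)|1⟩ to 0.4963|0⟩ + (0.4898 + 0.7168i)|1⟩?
Z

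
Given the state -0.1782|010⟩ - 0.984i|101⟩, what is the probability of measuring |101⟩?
0.9683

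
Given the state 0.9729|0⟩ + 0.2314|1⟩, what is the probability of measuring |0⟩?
0.9465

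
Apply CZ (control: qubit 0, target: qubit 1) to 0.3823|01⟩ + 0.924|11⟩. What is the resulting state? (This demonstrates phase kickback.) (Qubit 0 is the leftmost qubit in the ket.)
0.3823|01⟩ - 0.924|11⟩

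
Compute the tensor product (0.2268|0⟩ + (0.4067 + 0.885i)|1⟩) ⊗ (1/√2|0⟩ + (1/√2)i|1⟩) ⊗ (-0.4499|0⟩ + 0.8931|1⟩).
-0.07215|000⟩ + 0.1432|001⟩ - 0.07215i|010⟩ + 0.1432i|011⟩ + (-0.1294 - 0.2815i)|100⟩ + (0.2568 + 0.5589i)|101⟩ + (0.2815 - 0.1294i)|110⟩ + (-0.5589 + 0.2568i)|111⟩

amp(|b₁b₂…⟩) = product of the factor amplitudes for bits b₁, b₂, …; only kets whose every factor amplitude is nonzero survive.
|000⟩: (0.2268)(1/√2)(-0.4499) = -0.07215
|001⟩: (0.2268)(1/√2)(0.8931) = 0.1432
|010⟩: (0.2268)((1/√2)i)(-0.4499) = -0.07215i
|011⟩: (0.2268)((1/√2)i)(0.8931) = 0.1432i
|100⟩: (0.4067 + 0.885i)(1/√2)(-0.4499) = (-0.1294 - 0.2815i)
|101⟩: (0.4067 + 0.885i)(1/√2)(0.8931) = (0.2568 + 0.5589i)
|110⟩: (0.4067 + 0.885i)((1/√2)i)(-0.4499) = (0.2815 - 0.1294i)
|111⟩: (0.4067 + 0.885i)((1/√2)i)(0.8931) = (-0.5589 + 0.2568i)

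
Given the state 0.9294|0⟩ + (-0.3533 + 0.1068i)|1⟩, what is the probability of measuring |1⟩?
0.1362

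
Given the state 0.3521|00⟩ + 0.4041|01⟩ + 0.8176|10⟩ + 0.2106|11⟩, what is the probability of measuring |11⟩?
0.04435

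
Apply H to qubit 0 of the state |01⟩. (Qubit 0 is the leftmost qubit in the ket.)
1/√2|01⟩ + 1/√2|11⟩

H on qubit 0 mixes each pair of kets that differ only in qubit 0: amplitudes (a, b) of (|…0…⟩, |…1…⟩) become ((a + b)/√2, (a − b)/√2). Kets absent from the input have amplitude 0.
(|01⟩, |11⟩): (a, b) = (1, 0) → (1/√2, 1/√2)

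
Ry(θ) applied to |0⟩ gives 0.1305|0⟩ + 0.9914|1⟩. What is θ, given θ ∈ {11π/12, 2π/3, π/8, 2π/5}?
11π/12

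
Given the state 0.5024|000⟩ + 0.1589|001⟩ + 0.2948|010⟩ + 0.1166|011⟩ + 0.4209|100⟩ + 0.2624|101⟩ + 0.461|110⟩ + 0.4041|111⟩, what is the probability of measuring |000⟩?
0.2524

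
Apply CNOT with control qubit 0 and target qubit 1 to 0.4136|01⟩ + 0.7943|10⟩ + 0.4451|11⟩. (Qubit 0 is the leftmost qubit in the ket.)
0.4136|01⟩ + 0.4451|10⟩ + 0.7943|11⟩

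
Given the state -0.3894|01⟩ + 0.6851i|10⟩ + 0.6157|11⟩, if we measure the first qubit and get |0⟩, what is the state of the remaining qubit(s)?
-|1⟩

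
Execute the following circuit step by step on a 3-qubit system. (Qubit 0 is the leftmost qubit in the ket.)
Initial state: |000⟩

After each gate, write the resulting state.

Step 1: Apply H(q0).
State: 1/√2|000⟩ + 1/√2|100⟩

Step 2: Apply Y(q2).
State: (1/√2)i|001⟩ + (1/√2)i|101⟩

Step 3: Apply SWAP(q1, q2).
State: (1/√2)i|010⟩ + (1/√2)i|110⟩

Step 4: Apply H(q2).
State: (1/2)i|010⟩ + (1/2)i|011⟩ + (1/2)i|110⟩ + (1/2)i|111⟩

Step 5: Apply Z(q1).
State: -(1/2)i|010⟩ - (1/2)i|011⟩ - (1/2)i|110⟩ - (1/2)i|111⟩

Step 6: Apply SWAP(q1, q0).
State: -(1/2)i|100⟩ - (1/2)i|101⟩ - (1/2)i|110⟩ - (1/2)i|111⟩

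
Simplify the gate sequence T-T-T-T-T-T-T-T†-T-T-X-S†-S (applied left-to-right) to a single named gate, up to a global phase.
X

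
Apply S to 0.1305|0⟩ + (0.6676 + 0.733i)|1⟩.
0.1305|0⟩ + (-0.733 + 0.6676i)|1⟩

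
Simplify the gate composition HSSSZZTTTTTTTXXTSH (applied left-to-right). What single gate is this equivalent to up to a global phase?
I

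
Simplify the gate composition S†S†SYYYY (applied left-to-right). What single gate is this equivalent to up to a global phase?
S†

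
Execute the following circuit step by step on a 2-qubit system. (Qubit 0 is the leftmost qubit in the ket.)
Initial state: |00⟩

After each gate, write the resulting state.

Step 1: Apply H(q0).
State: 1/√2|00⟩ + 1/√2|10⟩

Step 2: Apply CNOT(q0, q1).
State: 1/√2|00⟩ + 1/√2|11⟩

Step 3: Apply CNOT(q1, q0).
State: 1/√2|00⟩ + 1/√2|01⟩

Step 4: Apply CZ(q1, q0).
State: 1/√2|00⟩ + 1/√2|01⟩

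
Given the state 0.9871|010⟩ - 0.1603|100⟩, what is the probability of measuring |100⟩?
0.0257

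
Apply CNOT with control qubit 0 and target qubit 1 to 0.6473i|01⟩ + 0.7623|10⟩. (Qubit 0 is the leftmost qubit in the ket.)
0.6473i|01⟩ + 0.7623|11⟩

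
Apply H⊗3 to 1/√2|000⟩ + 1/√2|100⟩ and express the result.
1/2|000⟩ + 1/2|001⟩ + 1/2|010⟩ + 1/2|011⟩

H⊗3 gives amp(|y⟩) = (1/2√2) Σ_x (−1)^(x·y) amp(|x⟩), where x·y is the number of positions in which both x and y have a 1.
|000⟩: (1/√2 + 1/√2)/(2√2) = 1/2
|001⟩: (1/√2 + 1/√2)/(2√2) = 1/2
|010⟩: (1/√2 + 1/√2)/(2√2) = 1/2
|011⟩: (1/√2 + 1/√2)/(2√2) = 1/2
|100⟩: (1/√2 - 1/√2)/(2√2) = 0
|101⟩: (1/√2 - 1/√2)/(2√2) = 0
|110⟩: (1/√2 - 1/√2)/(2√2) = 0
|111⟩: (1/√2 - 1/√2)/(2√2) = 0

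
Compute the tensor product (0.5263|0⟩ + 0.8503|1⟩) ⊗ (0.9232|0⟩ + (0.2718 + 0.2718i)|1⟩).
0.4859|00⟩ + (0.143 + 0.143i)|01⟩ + 0.785|10⟩ + (0.2311 + 0.2311i)|11⟩

amp(|b₁b₂…⟩) = product of the factor amplitudes for bits b₁, b₂, …; only kets whose every factor amplitude is nonzero survive.
|00⟩: (0.5263)(0.9232) = 0.4859
|01⟩: (0.5263)(0.2718 + 0.2718i) = (0.143 + 0.143i)
|10⟩: (0.8503)(0.9232) = 0.785
|11⟩: (0.8503)(0.2718 + 0.2718i) = (0.2311 + 0.2311i)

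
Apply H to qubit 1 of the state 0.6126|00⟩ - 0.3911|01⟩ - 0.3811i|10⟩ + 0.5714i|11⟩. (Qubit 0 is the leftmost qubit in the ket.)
0.1566|00⟩ + 0.7097|01⟩ + 0.1346i|10⟩ - 0.6735i|11⟩

H on qubit 1 mixes each pair of kets that differ only in qubit 1: amplitudes (a, b) of (|…0…⟩, |…1…⟩) become ((a + b)/√2, (a − b)/√2). Kets absent from the input have amplitude 0.
(|00⟩, |01⟩): (a, b) = (0.6126, -0.3911) → (0.1566, 0.7097)
(|10⟩, |11⟩): (a, b) = (-0.3811i, 0.5714i) → (0.1346i, -0.6735i)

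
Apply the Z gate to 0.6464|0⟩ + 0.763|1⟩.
0.6464|0⟩ - 0.763|1⟩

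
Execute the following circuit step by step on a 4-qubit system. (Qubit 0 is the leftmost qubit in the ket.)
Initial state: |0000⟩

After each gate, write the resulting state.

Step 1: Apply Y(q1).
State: i|0100⟩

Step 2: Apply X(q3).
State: i|0101⟩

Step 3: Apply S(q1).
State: -|0101⟩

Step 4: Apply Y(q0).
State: -i|1101⟩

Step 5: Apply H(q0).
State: -(1/√2)i|0101⟩ + (1/√2)i|1101⟩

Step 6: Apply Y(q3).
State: -1/√2|0100⟩ + 1/√2|1100⟩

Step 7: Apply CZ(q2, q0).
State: -1/√2|0100⟩ + 1/√2|1100⟩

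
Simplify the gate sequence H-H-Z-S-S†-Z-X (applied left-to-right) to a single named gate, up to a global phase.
X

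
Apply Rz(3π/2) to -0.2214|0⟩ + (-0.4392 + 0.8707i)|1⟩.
(0.1566 + 0.1566i)|0⟩ + (-0.3051 - 0.9262i)|1⟩

Rz(3π/2) = [[e^(−iθ/2), 0], [0, e^(iθ/2)]] with e^(±iθ/2) = cos(θ/2) ± i·sin(θ/2); θ = 3π/2, cos(θ/2) ≈ -0.707107, sin(θ/2) ≈ 0.707107.
With a = amp(|0⟩) = -0.2214 and b = amp(|1⟩) = (-0.4392 + 0.8707i):
new amp(|0⟩) = (-0.707107 - 0.707107i)·a = (0.1566 + 0.1566i)
new amp(|1⟩) = (-0.707107 + 0.707107i)·b = (-0.3051 - 0.9262i)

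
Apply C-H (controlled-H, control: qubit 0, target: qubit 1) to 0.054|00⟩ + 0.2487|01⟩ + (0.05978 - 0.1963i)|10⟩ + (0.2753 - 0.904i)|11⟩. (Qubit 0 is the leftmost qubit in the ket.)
0.054|00⟩ + 0.2487|01⟩ + (0.2369 - 0.778i)|10⟩ + (-0.1524 + 0.5004i)|11⟩

C-H leaves the control-|0⟩ kets |00⟩, |01⟩ unchanged and applies H to qubit 1 on the control-|1⟩ pair (|10⟩, |11⟩).
H = [[1/√2, 1/√2], [1/√2, -1/√2]].
With a = amp(|10⟩) = (0.05978 - 0.1963i) and b = amp(|11⟩) = (0.2753 - 0.904i):
new amp(|10⟩) = (1/√2)·a + (1/√2)·b = (0.2369 - 0.778i)
new amp(|11⟩) = (1/√2)·a + (-1/√2)·b = (-0.1524 + 0.5004i)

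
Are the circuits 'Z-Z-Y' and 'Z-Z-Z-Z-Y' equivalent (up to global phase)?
Yes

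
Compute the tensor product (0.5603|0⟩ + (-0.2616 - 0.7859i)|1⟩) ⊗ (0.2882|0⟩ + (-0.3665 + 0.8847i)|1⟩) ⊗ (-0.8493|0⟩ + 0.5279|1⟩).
-0.1371|000⟩ + 0.08524|001⟩ + (0.1744 - 0.421i)|010⟩ + (-0.1084 + 0.2617i)|011⟩ + (0.06403 + 0.1924i)|100⟩ + (-0.0398 - 0.1196i)|101⟩ + (-0.6719 - 0.04807i)|110⟩ + (0.4177 + 0.02988i)|111⟩

amp(|b₁b₂…⟩) = product of the factor amplitudes for bits b₁, b₂, …; only kets whose every factor amplitude is nonzero survive.
|000⟩: (0.5603)(0.2882)(-0.8493) = -0.1371
|001⟩: (0.5603)(0.2882)(0.5279) = 0.08524
|010⟩: (0.5603)(-0.3665 + 0.8847i)(-0.8493) = (0.1744 - 0.421i)
|011⟩: (0.5603)(-0.3665 + 0.8847i)(0.5279) = (-0.1084 + 0.2617i)
|100⟩: (-0.2616 - 0.7859i)(0.2882)(-0.8493) = (0.06403 + 0.1924i)
|101⟩: (-0.2616 - 0.7859i)(0.2882)(0.5279) = (-0.0398 - 0.1196i)
|110⟩: (-0.2616 - 0.7859i)(-0.3665 + 0.8847i)(-0.8493) = (-0.6719 - 0.04807i)
|111⟩: (-0.2616 - 0.7859i)(-0.3665 + 0.8847i)(0.5279) = (0.4177 + 0.02988i)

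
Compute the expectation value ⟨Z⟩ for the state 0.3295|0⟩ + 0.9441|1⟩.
-0.7828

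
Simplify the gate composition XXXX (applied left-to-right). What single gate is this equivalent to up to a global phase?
I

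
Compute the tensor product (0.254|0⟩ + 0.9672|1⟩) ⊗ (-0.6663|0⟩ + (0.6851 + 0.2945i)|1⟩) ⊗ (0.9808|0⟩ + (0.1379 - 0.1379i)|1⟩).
-0.166|000⟩ + (-0.02334 + 0.02334i)|001⟩ + (0.1707 + 0.07337i)|010⟩ + (0.03431 - 0.01368i)|011⟩ - 0.6321|100⟩ + (-0.08887 + 0.08887i)|101⟩ + (0.6499 + 0.2794i)|110⟩ + (0.1307 - 0.0521i)|111⟩

amp(|b₁b₂…⟩) = product of the factor amplitudes for bits b₁, b₂, …; only kets whose every factor amplitude is nonzero survive.
|000⟩: (0.254)(-0.6663)(0.9808) = -0.166
|001⟩: (0.254)(-0.6663)(0.1379 - 0.1379i) = (-0.02334 + 0.02334i)
|010⟩: (0.254)(0.6851 + 0.2945i)(0.9808) = (0.1707 + 0.07337i)
|011⟩: (0.254)(0.6851 + 0.2945i)(0.1379 - 0.1379i) = (0.03431 - 0.01368i)
|100⟩: (0.9672)(-0.6663)(0.9808) = -0.6321
|101⟩: (0.9672)(-0.6663)(0.1379 - 0.1379i) = (-0.08887 + 0.08887i)
|110⟩: (0.9672)(0.6851 + 0.2945i)(0.9808) = (0.6499 + 0.2794i)
|111⟩: (0.9672)(0.6851 + 0.2945i)(0.1379 - 0.1379i) = (0.1307 - 0.0521i)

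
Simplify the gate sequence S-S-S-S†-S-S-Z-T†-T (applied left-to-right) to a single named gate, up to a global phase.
Z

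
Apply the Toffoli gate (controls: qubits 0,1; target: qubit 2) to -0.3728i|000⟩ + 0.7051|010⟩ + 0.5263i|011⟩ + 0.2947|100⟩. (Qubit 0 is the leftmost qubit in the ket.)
-0.3728i|000⟩ + 0.7051|010⟩ + 0.5263i|011⟩ + 0.2947|100⟩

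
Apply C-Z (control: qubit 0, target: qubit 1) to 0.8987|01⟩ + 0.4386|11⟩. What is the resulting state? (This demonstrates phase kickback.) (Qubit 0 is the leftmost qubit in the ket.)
0.8987|01⟩ - 0.4386|11⟩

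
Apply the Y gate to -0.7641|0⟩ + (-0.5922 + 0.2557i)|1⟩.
(0.2557 + 0.5922i)|0⟩ - 0.7641i|1⟩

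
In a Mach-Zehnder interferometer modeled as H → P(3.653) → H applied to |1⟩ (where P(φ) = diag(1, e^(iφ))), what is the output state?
(0.936 + 0.2447i)|0⟩ + (0.06397 - 0.2447i)|1⟩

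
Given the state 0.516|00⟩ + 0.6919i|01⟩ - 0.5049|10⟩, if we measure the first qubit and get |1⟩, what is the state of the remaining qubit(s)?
-|0⟩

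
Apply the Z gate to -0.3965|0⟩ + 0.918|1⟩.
-0.3965|0⟩ - 0.918|1⟩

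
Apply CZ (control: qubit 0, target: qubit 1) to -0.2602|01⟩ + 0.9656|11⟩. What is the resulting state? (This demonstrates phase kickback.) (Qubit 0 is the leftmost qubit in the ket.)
-0.2602|01⟩ - 0.9656|11⟩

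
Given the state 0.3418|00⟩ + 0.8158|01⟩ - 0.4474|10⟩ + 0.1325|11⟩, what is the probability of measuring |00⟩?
0.1168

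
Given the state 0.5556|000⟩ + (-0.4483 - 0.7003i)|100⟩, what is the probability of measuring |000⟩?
0.3087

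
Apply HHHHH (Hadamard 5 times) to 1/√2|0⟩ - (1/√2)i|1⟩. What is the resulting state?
(1/2 - (1/2)i)|0⟩ + (1/2 + (1/2)i)|1⟩

H² = I, so H^5 = H: a single Hadamard. With (a, b) = (1/√2, -(1/√2)i), H gives ((a + b)/√2, (a − b)/√2) = ((1/2 - (1/2)i), (1/2 + (1/2)i)).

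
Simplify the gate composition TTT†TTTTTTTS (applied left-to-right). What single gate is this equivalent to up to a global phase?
S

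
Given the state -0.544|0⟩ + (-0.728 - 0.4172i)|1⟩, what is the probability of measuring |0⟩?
0.2959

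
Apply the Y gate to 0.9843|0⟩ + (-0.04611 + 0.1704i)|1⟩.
(0.1704 + 0.04611i)|0⟩ + 0.9843i|1⟩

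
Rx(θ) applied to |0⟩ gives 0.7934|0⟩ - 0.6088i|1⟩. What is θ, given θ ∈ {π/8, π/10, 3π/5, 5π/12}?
5π/12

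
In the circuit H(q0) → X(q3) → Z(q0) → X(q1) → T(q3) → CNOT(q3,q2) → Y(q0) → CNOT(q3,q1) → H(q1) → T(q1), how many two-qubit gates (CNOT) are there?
2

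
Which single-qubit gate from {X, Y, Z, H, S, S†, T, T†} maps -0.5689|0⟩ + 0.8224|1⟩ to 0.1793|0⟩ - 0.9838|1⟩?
H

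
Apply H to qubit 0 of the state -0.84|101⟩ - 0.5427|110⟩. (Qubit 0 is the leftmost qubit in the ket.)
-0.594|001⟩ - 0.3837|010⟩ + 0.594|101⟩ + 0.3837|110⟩

H on qubit 0 mixes each pair of kets that differ only in qubit 0: amplitudes (a, b) of (|…0…⟩, |…1…⟩) become ((a + b)/√2, (a − b)/√2). Kets absent from the input have amplitude 0.
(|001⟩, |101⟩): (a, b) = (0, -0.84) → (-0.594, 0.594)
(|010⟩, |110⟩): (a, b) = (0, -0.5427) → (-0.3837, 0.3837)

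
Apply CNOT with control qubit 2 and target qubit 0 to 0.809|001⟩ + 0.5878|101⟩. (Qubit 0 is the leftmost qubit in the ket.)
0.5878|001⟩ + 0.809|101⟩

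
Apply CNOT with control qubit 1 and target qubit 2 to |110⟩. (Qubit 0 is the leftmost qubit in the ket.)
|111⟩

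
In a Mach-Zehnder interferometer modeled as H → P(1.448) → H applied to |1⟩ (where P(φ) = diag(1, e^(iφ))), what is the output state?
(0.4388 - 0.4962i)|0⟩ + (0.5612 + 0.4962i)|1⟩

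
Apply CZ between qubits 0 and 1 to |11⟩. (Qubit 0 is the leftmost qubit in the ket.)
-|11⟩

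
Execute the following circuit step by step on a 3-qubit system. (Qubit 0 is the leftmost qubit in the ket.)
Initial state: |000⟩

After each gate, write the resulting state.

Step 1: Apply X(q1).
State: |010⟩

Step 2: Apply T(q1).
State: (1/√2 + (1/√2)i)|010⟩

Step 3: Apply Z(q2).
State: (1/√2 + (1/√2)i)|010⟩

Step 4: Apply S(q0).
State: (1/√2 + (1/√2)i)|010⟩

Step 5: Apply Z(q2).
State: (1/√2 + (1/√2)i)|010⟩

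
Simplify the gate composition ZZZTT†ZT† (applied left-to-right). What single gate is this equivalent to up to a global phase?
T†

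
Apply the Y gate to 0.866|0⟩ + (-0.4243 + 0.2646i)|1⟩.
(0.2646 + 0.4243i)|0⟩ + 0.866i|1⟩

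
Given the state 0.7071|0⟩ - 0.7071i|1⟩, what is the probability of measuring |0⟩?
0.5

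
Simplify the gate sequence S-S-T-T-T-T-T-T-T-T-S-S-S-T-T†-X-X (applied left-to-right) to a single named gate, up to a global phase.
S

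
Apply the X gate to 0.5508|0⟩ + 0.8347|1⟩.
0.8347|0⟩ + 0.5508|1⟩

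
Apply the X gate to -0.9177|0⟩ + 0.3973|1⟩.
0.3973|0⟩ - 0.9177|1⟩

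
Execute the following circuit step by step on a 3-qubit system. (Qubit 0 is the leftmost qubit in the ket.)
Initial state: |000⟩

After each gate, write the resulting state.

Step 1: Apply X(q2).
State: |001⟩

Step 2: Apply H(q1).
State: 1/√2|001⟩ + 1/√2|011⟩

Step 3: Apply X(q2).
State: 1/√2|000⟩ + 1/√2|010⟩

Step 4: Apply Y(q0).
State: (1/√2)i|100⟩ + (1/√2)i|110⟩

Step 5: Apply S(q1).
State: (1/√2)i|100⟩ - 1/√2|110⟩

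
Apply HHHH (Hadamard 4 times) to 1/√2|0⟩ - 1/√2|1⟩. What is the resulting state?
1/√2|0⟩ - 1/√2|1⟩

H² = I, so an even number of Hadamards cancels: H^4 = I and the state is unchanged.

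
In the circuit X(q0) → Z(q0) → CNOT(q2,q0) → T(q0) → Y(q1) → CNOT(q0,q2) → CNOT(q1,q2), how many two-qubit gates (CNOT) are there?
3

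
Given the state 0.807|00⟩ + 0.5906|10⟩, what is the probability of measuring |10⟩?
0.3488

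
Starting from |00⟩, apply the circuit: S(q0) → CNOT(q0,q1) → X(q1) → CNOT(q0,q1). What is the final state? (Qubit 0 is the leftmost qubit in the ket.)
|01⟩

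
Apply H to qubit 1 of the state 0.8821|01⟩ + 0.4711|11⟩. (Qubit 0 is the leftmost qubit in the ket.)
0.6237|00⟩ - 0.6237|01⟩ + 0.3331|10⟩ - 0.3331|11⟩

H on qubit 1 mixes each pair of kets that differ only in qubit 1: amplitudes (a, b) of (|…0…⟩, |…1…⟩) become ((a + b)/√2, (a − b)/√2). Kets absent from the input have amplitude 0.
(|00⟩, |01⟩): (a, b) = (0, 0.8821) → (0.6237, -0.6237)
(|10⟩, |11⟩): (a, b) = (0, 0.4711) → (0.3331, -0.3331)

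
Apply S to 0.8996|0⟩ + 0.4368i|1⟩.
0.8996|0⟩ - 0.4368|1⟩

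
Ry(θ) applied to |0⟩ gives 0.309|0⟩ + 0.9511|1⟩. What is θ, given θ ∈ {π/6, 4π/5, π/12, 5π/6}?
4π/5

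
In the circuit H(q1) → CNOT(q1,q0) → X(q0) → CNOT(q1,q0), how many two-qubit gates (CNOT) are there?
2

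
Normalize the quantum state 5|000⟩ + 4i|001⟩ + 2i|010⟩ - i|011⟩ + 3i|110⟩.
0.6742|000⟩ + 0.5394i|001⟩ + 0.2697i|010⟩ - 0.1348i|011⟩ + 0.4045i|110⟩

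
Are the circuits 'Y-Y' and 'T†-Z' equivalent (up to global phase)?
No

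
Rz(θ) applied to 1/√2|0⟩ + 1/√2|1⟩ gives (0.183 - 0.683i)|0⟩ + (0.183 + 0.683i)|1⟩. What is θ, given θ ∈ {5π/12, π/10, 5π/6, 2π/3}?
5π/6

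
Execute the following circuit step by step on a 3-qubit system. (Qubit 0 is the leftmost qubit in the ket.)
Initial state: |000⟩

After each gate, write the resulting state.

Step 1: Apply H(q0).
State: 1/√2|000⟩ + 1/√2|100⟩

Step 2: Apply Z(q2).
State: 1/√2|000⟩ + 1/√2|100⟩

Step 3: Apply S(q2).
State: 1/√2|000⟩ + 1/√2|100⟩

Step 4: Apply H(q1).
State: 1/2|000⟩ + 1/2|010⟩ + 1/2|100⟩ + 1/2|110⟩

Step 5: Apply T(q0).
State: 1/2|000⟩ + 1/2|010⟩ + (1/√8 + (1/√8)i)|100⟩ + (1/√8 + (1/√8)i)|110⟩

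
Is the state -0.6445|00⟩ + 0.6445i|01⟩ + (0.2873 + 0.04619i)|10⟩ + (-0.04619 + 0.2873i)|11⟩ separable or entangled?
Entangled

Writing the state as a|00⟩ + b|01⟩ + c|10⟩ + d|11⟩, it is a product state iff ad − bc = 0.
Here (a, b, c, d) = (-0.6445, 0.6445i, (0.2873 + 0.04619i), (-0.04619 + 0.2873i)): ad − bc = (-0.6445)(-0.04619 + 0.2873i) − (0.6445i)(0.2873 + 0.04619i) = (0.05954 - 0.3703i) ≠ 0, so the state is entangled.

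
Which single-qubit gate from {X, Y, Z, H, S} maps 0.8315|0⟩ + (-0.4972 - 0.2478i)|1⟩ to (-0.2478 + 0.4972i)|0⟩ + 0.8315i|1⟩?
Y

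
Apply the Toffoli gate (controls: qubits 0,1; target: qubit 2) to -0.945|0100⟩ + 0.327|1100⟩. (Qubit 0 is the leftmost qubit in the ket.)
-0.945|0100⟩ + 0.327|1110⟩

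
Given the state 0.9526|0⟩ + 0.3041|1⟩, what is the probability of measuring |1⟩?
0.09248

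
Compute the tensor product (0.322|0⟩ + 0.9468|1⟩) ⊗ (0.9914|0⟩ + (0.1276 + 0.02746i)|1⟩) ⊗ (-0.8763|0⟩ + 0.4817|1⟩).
-0.2797|000⟩ + 0.1538|001⟩ + (-0.036 - 0.007748i)|010⟩ + (0.01979 + 0.004259i)|011⟩ - 0.8225|100⟩ + 0.4522|101⟩ + (-0.1059 - 0.02278i)|110⟩ + (0.05819 + 0.01252i)|111⟩

amp(|b₁b₂…⟩) = product of the factor amplitudes for bits b₁, b₂, …; only kets whose every factor amplitude is nonzero survive.
|000⟩: (0.322)(0.9914)(-0.8763) = -0.2797
|001⟩: (0.322)(0.9914)(0.4817) = 0.1538
|010⟩: (0.322)(0.1276 + 0.02746i)(-0.8763) = (-0.036 - 0.007748i)
|011⟩: (0.322)(0.1276 + 0.02746i)(0.4817) = (0.01979 + 0.004259i)
|100⟩: (0.9468)(0.9914)(-0.8763) = -0.8225
|101⟩: (0.9468)(0.9914)(0.4817) = 0.4522
|110⟩: (0.9468)(0.1276 + 0.02746i)(-0.8763) = (-0.1059 - 0.02278i)
|111⟩: (0.9468)(0.1276 + 0.02746i)(0.4817) = (0.05819 + 0.01252i)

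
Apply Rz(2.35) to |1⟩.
(0.3855 + 0.9227i)|1⟩

Rz(2.35) = [[e^(−iθ/2), 0], [0, e^(iθ/2)]] with e^(±iθ/2) = cos(θ/2) ± i·sin(θ/2); θ = 2.35, cos(θ/2) ≈ 0.385543, sin(θ/2) ≈ 0.92269.
With a = amp(|0⟩) = 0 and b = amp(|1⟩) = 1:
new amp(|0⟩) = (0.385543 - 0.92269i)·a = 0
new amp(|1⟩) = (0.385543 + 0.92269i)·b = (0.3855 + 0.9227i)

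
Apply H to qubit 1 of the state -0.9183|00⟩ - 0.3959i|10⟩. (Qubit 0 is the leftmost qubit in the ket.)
-0.6493|00⟩ - 0.6493|01⟩ - 0.2799i|10⟩ - 0.2799i|11⟩

H on qubit 1 mixes each pair of kets that differ only in qubit 1: amplitudes (a, b) of (|…0…⟩, |…1…⟩) become ((a + b)/√2, (a − b)/√2). Kets absent from the input have amplitude 0.
(|00⟩, |01⟩): (a, b) = (-0.9183, 0) → (-0.6493, -0.6493)
(|10⟩, |11⟩): (a, b) = (-0.3959i, 0) → (-0.2799i, -0.2799i)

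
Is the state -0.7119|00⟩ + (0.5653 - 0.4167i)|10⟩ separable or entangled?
Separable

Writing the state as a|00⟩ + b|01⟩ + c|10⟩ + d|11⟩, it is a product state iff ad − bc = 0.
Here (a, b, c, d) = (-0.7119, 0, (0.5653 - 0.4167i), 0): ad − bc = (-0.7119)(0) − (0)(0.5653 - 0.4167i) = 0, so the state is separable.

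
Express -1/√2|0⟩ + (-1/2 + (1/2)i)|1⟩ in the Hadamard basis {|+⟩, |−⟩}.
(-0.8536 + (1/√8)i)|+⟩ + (-0.1464 - (1/√8)i)|−⟩

With |ψ⟩ = α|0⟩ + β|1⟩, the Hadamard-basis coefficients are ⟨+|ψ⟩ = (α + β)/√2 and ⟨−|ψ⟩ = (α − β)/√2.
Here α = -1/√2, β = (-1/2 + (1/2)i): (α + β)/√2 = (-0.8536 + (1/√8)i), (α − β)/√2 = (-0.1464 - (1/√8)i).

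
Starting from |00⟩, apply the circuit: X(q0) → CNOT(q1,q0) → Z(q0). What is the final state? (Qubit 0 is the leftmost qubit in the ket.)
-|10⟩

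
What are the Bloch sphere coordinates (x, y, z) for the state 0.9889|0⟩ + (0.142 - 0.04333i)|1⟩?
(0.2808, -0.0857, 0.9559)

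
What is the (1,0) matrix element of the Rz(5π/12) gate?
0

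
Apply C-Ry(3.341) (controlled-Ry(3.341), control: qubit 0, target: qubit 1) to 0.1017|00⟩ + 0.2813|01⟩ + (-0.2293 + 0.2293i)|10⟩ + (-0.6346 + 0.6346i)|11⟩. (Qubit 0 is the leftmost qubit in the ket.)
0.1017|00⟩ + 0.2813|01⟩ + (0.6543 - 0.6543i)|10⟩ + (-0.165 + 0.165i)|11⟩

C-Ry(3.341) leaves the control-|0⟩ kets |00⟩, |01⟩ unchanged and applies Ry(3.341) to qubit 1 on the control-|1⟩ pair (|10⟩, |11⟩).
Ry(3.341) = [[cos(θ/2), −sin(θ/2)], [sin(θ/2), cos(θ/2)]]; θ = 3.341, cos(θ/2) ≈ -0.0995386, sin(θ/2) ≈ 0.995034.
With a = amp(|10⟩) = (-0.2293 + 0.2293i) and b = amp(|11⟩) = (-0.6346 + 0.6346i):
new amp(|10⟩) = (-0.0995386)·a + (-0.995034)·b = (0.6543 - 0.6543i)
new amp(|11⟩) = (0.995034)·a + (-0.0995386)·b = (-0.165 + 0.165i)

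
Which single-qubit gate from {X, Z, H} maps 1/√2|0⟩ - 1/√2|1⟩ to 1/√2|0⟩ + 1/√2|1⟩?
Z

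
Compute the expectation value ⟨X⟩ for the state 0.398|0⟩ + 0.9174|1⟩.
0.7303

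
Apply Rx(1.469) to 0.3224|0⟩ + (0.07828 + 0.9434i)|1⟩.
(0.8716 - 0.05246i)|0⟩ + (0.0581 + 0.4841i)|1⟩

Rx(1.469) = [[cos(θ/2), −i·sin(θ/2)], [−i·sin(θ/2), cos(θ/2)]]; θ = 1.469, cos(θ/2) ≈ 0.742166, sin(θ/2) ≈ 0.670216.
With a = amp(|0⟩) = 0.3224 and b = amp(|1⟩) = (0.07828 + 0.9434i):
new amp(|0⟩) = (0.742166)·a + (-0.670216i)·b = (0.8716 - 0.05246i)
new amp(|1⟩) = (-0.670216i)·a + (0.742166)·b = (0.0581 + 0.4841i)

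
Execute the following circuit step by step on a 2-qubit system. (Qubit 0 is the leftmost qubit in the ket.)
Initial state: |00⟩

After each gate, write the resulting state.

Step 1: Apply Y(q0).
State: i|10⟩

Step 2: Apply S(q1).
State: i|10⟩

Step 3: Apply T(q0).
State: (-1/√2 + (1/√2)i)|10⟩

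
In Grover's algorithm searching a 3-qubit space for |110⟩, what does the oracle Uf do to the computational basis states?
Uf|x⟩ = -|x⟩ if x = 110, else |x⟩ (phase flip on target)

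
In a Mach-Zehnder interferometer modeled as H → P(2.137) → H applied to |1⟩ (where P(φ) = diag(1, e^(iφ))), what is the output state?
(0.7682 - 0.422i)|0⟩ + (0.2318 + 0.422i)|1⟩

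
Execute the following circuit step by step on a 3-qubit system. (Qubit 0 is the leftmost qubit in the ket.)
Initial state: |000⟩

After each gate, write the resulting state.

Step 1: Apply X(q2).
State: |001⟩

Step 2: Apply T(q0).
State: |001⟩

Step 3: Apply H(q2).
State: 1/√2|000⟩ - 1/√2|001⟩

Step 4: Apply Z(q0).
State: 1/√2|000⟩ - 1/√2|001⟩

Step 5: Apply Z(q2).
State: 1/√2|000⟩ + 1/√2|001⟩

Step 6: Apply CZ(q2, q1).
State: 1/√2|000⟩ + 1/√2|001⟩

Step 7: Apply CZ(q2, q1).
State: 1/√2|000⟩ + 1/√2|001⟩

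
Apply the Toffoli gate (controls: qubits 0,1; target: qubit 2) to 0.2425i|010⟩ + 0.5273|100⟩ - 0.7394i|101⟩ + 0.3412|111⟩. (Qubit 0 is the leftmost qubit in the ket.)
0.2425i|010⟩ + 0.5273|100⟩ - 0.7394i|101⟩ + 0.3412|110⟩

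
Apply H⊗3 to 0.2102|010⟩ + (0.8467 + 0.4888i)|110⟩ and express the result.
(0.3737 + 0.1728i)|000⟩ + (0.3737 + 0.1728i)|001⟩ + (-0.3737 - 0.1728i)|010⟩ + (-0.3737 - 0.1728i)|011⟩ + (-0.225 - 0.1728i)|100⟩ + (-0.225 - 0.1728i)|101⟩ + (0.225 + 0.1728i)|110⟩ + (0.225 + 0.1728i)|111⟩

H⊗3 gives amp(|y⟩) = (1/2√2) Σ_x (−1)^(x·y) amp(|x⟩), where x·y is the number of positions in which both x and y have a 1.
|000⟩: (0.2102 + (0.8467 + 0.4888i))/(2√2) = (0.3737 + 0.1728i)
|001⟩: (0.2102 + (0.8467 + 0.4888i))/(2√2) = (0.3737 + 0.1728i)
|010⟩: (-0.2102 - (0.8467 + 0.4888i))/(2√2) = (-0.3737 - 0.1728i)
|011⟩: (-0.2102 - (0.8467 + 0.4888i))/(2√2) = (-0.3737 - 0.1728i)
|100⟩: (0.2102 - (0.8467 + 0.4888i))/(2√2) = (-0.225 - 0.1728i)
|101⟩: (0.2102 - (0.8467 + 0.4888i))/(2√2) = (-0.225 - 0.1728i)
|110⟩: (-0.2102 + (0.8467 + 0.4888i))/(2√2) = (0.225 + 0.1728i)
|111⟩: (-0.2102 + (0.8467 + 0.4888i))/(2√2) = (0.225 + 0.1728i)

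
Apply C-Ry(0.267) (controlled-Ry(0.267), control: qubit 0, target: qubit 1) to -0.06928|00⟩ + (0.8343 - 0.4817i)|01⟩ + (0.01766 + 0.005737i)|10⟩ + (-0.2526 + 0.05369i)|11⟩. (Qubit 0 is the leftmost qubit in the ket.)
-0.06928|00⟩ + (0.8343 - 0.4817i)|01⟩ + (0.05112 - 0.00146i)|10⟩ + (-0.248 + 0.05398i)|11⟩

C-Ry(0.267) leaves the control-|0⟩ kets |00⟩, |01⟩ unchanged and applies Ry(0.267) to qubit 1 on the control-|1⟩ pair (|10⟩, |11⟩).
Ry(0.267) = [[cos(θ/2), −sin(θ/2)], [sin(θ/2), cos(θ/2)]]; θ = 0.267, cos(θ/2) ≈ 0.991102, sin(θ/2) ≈ 0.133104.
With a = amp(|10⟩) = (0.01766 + 0.005737i) and b = amp(|11⟩) = (-0.2526 + 0.05369i):
new amp(|10⟩) = (0.991102)·a + (-0.133104)·b = (0.05112 - 0.00146i)
new amp(|11⟩) = (0.133104)·a + (0.991102)·b = (-0.248 + 0.05398i)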